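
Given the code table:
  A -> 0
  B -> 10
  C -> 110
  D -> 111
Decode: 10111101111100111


Decoding:
10 -> B
111 -> D
10 -> B
111 -> D
110 -> C
0 -> A
111 -> D


Result: BDBDCAD


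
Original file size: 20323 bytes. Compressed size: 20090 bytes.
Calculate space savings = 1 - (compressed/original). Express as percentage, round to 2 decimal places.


ratio = compressed/original = 20090/20323 = 0.988535
savings = 1 - ratio = 1 - 0.988535 = 0.011465
as a percentage: 0.011465 * 100 = 1.15%

Space savings = 1 - 20090/20323 = 1.15%


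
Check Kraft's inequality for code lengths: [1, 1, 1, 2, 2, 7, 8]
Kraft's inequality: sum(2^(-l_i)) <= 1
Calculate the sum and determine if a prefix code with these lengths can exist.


Sum = 2^(-1) + 2^(-1) + 2^(-1) + 2^(-2) + 2^(-2) + 2^(-7) + 2^(-8)
    = 0.5 + 0.5 + 0.5 + 0.25 + 0.25 + 0.0078125 + 0.00390625
    = 515/256 = 2.01171875
Since 2.01171875 > 1, Kraft's inequality is NOT satisfied.
A prefix code with these lengths CANNOT exist.

Kraft sum = 2.01171875. Not satisfied.


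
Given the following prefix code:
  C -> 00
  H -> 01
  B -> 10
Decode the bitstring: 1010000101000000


Decoding step by step:
Bits 10 -> B
Bits 10 -> B
Bits 00 -> C
Bits 01 -> H
Bits 01 -> H
Bits 00 -> C
Bits 00 -> C
Bits 00 -> C


Decoded message: BBCHHCCC


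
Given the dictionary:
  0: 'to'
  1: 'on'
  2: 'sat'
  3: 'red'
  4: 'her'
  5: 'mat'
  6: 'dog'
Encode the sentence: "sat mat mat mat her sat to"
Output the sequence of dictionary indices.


Look up each word in the dictionary:
  'sat' -> 2
  'mat' -> 5
  'mat' -> 5
  'mat' -> 5
  'her' -> 4
  'sat' -> 2
  'to' -> 0

Encoded: [2, 5, 5, 5, 4, 2, 0]


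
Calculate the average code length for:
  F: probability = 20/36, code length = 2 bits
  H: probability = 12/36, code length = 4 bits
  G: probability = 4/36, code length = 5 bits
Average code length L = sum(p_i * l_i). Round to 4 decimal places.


Weighted contributions p_i * l_i:
  F: (20/36) * 2 = 40/36
  H: (12/36) * 4 = 48/36
  G: (4/36) * 5 = 20/36
Sum = (40 + 48 + 20)/36 = 108/36

L = 108/36 = 3.0000 bits/symbol


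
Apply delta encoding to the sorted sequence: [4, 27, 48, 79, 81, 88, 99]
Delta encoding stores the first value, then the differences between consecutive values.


First value: 4
Deltas:
  27 - 4 = 23
  48 - 27 = 21
  79 - 48 = 31
  81 - 79 = 2
  88 - 81 = 7
  99 - 88 = 11


Delta encoded: [4, 23, 21, 31, 2, 7, 11]


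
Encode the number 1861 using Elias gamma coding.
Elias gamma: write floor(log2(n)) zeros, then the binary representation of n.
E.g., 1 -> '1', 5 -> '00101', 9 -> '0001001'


num_bits = floor(log2(1861)) + 1 = 11
leading_zeros = num_bits - 1 = 10
binary(1861) = 11101000101

Elias gamma(1861) = '0000000000' + '11101000101' = 000000000011101000101 (21 bits)


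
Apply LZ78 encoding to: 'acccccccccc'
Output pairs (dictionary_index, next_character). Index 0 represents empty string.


LZ78 encoding steps:
Dictionary: {0: ''}
Step 1: w='' (idx 0), next='a' -> output (0, 'a'), add 'a' as idx 1
Step 2: w='' (idx 0), next='c' -> output (0, 'c'), add 'c' as idx 2
Step 3: w='c' (idx 2), next='c' -> output (2, 'c'), add 'cc' as idx 3
Step 4: w='cc' (idx 3), next='c' -> output (3, 'c'), add 'ccc' as idx 4
Step 5: w='ccc' (idx 4), next='c' -> output (4, 'c'), add 'cccc' as idx 5


Encoded: [(0, 'a'), (0, 'c'), (2, 'c'), (3, 'c'), (4, 'c')]


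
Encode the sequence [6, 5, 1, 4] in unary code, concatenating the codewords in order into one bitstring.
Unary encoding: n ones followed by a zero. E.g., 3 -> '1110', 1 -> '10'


Encode each number as n ones followed by a terminating 0:
  6 -> 1111110 (7 bits)
  5 -> 111110 (6 bits)
  1 -> 10 (2 bits)
  4 -> 11110 (5 bits)
Total length = 7 + 6 + 2 + 5 = 20 bits.

Unary([6, 5, 1, 4]) = 11111101111101011110 (20 bits)


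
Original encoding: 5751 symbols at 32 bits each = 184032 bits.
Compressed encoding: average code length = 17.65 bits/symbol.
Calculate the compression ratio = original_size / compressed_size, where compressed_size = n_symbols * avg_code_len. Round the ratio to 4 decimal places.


original_size = n_symbols * orig_bits = 5751 * 32 = 184032 bits
compressed_size = n_symbols * avg_code_len = 5751 * 17.65 = 101505.15 bits
ratio = original_size / compressed_size = 184032 / 101505.15 = 1.813

Compression ratio = 1.813


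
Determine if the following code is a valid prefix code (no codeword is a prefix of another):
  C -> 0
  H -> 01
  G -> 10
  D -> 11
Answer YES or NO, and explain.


Checking each pair (does one codeword prefix another?):
  C='0' vs H='01': prefix -- VIOLATION

NO -- this is NOT a valid prefix code. C (0) is a prefix of H (01).


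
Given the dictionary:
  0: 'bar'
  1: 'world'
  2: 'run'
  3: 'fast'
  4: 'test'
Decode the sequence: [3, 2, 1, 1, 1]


Look up each index in the dictionary:
  3 -> 'fast'
  2 -> 'run'
  1 -> 'world'
  1 -> 'world'
  1 -> 'world'

Decoded: "fast run world world world"


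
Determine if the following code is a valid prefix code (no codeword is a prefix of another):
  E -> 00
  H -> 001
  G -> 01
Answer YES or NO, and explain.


Checking each pair (does one codeword prefix another?):
  E='00' vs H='001': prefix -- VIOLATION

NO -- this is NOT a valid prefix code. E (00) is a prefix of H (001).


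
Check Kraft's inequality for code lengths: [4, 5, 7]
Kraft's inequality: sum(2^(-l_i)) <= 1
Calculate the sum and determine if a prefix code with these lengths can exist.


Sum = 2^(-4) + 2^(-5) + 2^(-7)
    = 0.0625 + 0.03125 + 0.0078125
    = 13/128 = 0.1015625
Since 0.1015625 <= 1, Kraft's inequality IS satisfied.
A prefix code with these lengths CAN exist.

Kraft sum = 0.1015625. Satisfied.


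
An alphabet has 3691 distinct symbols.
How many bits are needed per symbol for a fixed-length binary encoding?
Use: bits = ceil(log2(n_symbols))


log2(3691) = 11.8498
Bracket: 2^11 = 2048 < 3691 <= 2^12 = 4096
So ceil(log2(3691)) = 12

bits = ceil(log2(3691)) = ceil(11.8498) = 12 bits


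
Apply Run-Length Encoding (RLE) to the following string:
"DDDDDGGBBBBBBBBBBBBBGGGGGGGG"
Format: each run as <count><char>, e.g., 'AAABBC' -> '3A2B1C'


Scanning runs left to right:
  i=0: run of 'D' x 5 -> '5D'
  i=5: run of 'G' x 2 -> '2G'
  i=7: run of 'B' x 13 -> '13B'
  i=20: run of 'G' x 8 -> '8G'

RLE = 5D2G13B8G


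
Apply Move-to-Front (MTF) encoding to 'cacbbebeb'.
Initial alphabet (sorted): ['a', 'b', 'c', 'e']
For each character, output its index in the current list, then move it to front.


MTF encoding:
'c': index 2 in ['a', 'b', 'c', 'e'] -> ['c', 'a', 'b', 'e']
'a': index 1 in ['c', 'a', 'b', 'e'] -> ['a', 'c', 'b', 'e']
'c': index 1 in ['a', 'c', 'b', 'e'] -> ['c', 'a', 'b', 'e']
'b': index 2 in ['c', 'a', 'b', 'e'] -> ['b', 'c', 'a', 'e']
'b': index 0 in ['b', 'c', 'a', 'e'] -> ['b', 'c', 'a', 'e']
'e': index 3 in ['b', 'c', 'a', 'e'] -> ['e', 'b', 'c', 'a']
'b': index 1 in ['e', 'b', 'c', 'a'] -> ['b', 'e', 'c', 'a']
'e': index 1 in ['b', 'e', 'c', 'a'] -> ['e', 'b', 'c', 'a']
'b': index 1 in ['e', 'b', 'c', 'a'] -> ['b', 'e', 'c', 'a']


Output: [2, 1, 1, 2, 0, 3, 1, 1, 1]


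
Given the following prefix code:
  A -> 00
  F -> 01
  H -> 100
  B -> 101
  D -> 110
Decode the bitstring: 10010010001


Decoding step by step:
Bits 100 -> H
Bits 100 -> H
Bits 100 -> H
Bits 01 -> F


Decoded message: HHHF


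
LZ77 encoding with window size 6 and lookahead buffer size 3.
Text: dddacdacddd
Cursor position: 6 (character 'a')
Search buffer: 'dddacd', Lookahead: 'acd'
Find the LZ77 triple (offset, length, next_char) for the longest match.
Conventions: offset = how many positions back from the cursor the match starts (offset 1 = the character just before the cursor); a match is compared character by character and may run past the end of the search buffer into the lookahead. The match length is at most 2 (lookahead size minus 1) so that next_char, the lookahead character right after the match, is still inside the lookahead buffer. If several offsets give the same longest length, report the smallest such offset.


Try each offset into the search buffer:
  offset=1 (pos 5, char 'd'): match length 0
  offset=2 (pos 4, char 'c'): match length 0
  offset=3 (pos 3, char 'a'): match length 2
  offset=4 (pos 2, char 'd'): match length 0
  offset=5 (pos 1, char 'd'): match length 0
  offset=6 (pos 0, char 'd'): match length 0
Longest match has length 2 at offset 3.
next_char = character at position 6 + 2 = 8 -> 'd'

Best match: offset=3, length=2 (matching 'ac' starting at position 3)
LZ77 triple: (3, 2, 'd')


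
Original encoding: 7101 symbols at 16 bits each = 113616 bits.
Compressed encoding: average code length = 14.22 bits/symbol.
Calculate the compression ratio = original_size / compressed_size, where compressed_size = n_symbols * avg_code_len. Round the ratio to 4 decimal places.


original_size = n_symbols * orig_bits = 7101 * 16 = 113616 bits
compressed_size = n_symbols * avg_code_len = 7101 * 14.22 = 100976.22 bits
ratio = original_size / compressed_size = 113616 / 100976.22 = 1.1252

Compression ratio = 1.1252


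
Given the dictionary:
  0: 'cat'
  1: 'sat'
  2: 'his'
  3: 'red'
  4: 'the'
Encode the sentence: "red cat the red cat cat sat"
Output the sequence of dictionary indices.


Look up each word in the dictionary:
  'red' -> 3
  'cat' -> 0
  'the' -> 4
  'red' -> 3
  'cat' -> 0
  'cat' -> 0
  'sat' -> 1

Encoded: [3, 0, 4, 3, 0, 0, 1]


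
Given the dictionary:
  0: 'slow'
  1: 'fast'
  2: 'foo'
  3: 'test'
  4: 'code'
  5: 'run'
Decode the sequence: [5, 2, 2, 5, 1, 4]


Look up each index in the dictionary:
  5 -> 'run'
  2 -> 'foo'
  2 -> 'foo'
  5 -> 'run'
  1 -> 'fast'
  4 -> 'code'

Decoded: "run foo foo run fast code"


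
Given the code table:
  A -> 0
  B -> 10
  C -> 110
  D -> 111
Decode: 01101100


Decoding:
0 -> A
110 -> C
110 -> C
0 -> A


Result: ACCA


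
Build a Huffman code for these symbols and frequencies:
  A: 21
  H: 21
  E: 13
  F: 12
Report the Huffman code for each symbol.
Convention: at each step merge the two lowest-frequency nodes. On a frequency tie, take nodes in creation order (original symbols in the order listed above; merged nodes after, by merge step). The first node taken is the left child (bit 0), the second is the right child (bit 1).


Huffman tree construction:
Step 1: Merge F(12) + E(13) = 25
Step 2: Merge A(21) + H(21) = 42
Step 3: Merge (F+E)(25) + (A+H)(42) = 67
Read each symbol's code off the tree from the root (left child = 0, right child = 1).

Codes:
  A: 10 (length 2)
  H: 11 (length 2)
  E: 01 (length 2)
  F: 00 (length 2)
Average code length: 134/67 = 2.0000 bits/symbol


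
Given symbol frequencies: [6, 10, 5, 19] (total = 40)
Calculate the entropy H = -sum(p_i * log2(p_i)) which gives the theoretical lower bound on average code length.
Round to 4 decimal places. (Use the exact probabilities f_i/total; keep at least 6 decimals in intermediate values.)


Per-symbol terms -p_i * log2(p_i) with p_i = f_i/40:
  p = 6/40 = 0.150000: log2(p) = -2.736966, -p*log2(p) = 0.410545
  p = 10/40 = 0.250000: log2(p) = -2.000000, -p*log2(p) = 0.500000
  p = 5/40 = 0.125000: log2(p) = -3.000000, -p*log2(p) = 0.375000
  p = 19/40 = 0.475000: log2(p) = -1.074001, -p*log2(p) = 0.510150
H = 0.410545 + 0.500000 + 0.375000 + 0.510150 = 1.795695

H = 1.7957 bits/symbol


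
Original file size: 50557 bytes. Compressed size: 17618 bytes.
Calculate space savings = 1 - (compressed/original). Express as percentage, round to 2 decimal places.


ratio = compressed/original = 17618/50557 = 0.348478
savings = 1 - ratio = 1 - 0.348478 = 0.651522
as a percentage: 0.651522 * 100 = 65.15%

Space savings = 1 - 17618/50557 = 65.15%


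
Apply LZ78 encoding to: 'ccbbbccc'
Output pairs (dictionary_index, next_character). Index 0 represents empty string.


LZ78 encoding steps:
Dictionary: {0: ''}
Step 1: w='' (idx 0), next='c' -> output (0, 'c'), add 'c' as idx 1
Step 2: w='c' (idx 1), next='b' -> output (1, 'b'), add 'cb' as idx 2
Step 3: w='' (idx 0), next='b' -> output (0, 'b'), add 'b' as idx 3
Step 4: w='b' (idx 3), next='c' -> output (3, 'c'), add 'bc' as idx 4
Step 5: w='c' (idx 1), next='c' -> output (1, 'c'), add 'cc' as idx 5


Encoded: [(0, 'c'), (1, 'b'), (0, 'b'), (3, 'c'), (1, 'c')]


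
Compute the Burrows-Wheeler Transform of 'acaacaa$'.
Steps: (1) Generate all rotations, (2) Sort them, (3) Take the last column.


Rotations (sorted):
  0: $acaacaa -> last char: a
  1: a$acaaca -> last char: a
  2: aa$acaac -> last char: c
  3: aacaa$ac -> last char: c
  4: acaa$aca -> last char: a
  5: acaacaa$ -> last char: $
  6: caa$acaa -> last char: a
  7: caacaa$a -> last char: a


BWT = aacca$aa


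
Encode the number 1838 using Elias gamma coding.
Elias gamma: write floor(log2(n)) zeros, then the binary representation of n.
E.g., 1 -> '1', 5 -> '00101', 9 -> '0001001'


num_bits = floor(log2(1838)) + 1 = 11
leading_zeros = num_bits - 1 = 10
binary(1838) = 11100101110

Elias gamma(1838) = '0000000000' + '11100101110' = 000000000011100101110 (21 bits)


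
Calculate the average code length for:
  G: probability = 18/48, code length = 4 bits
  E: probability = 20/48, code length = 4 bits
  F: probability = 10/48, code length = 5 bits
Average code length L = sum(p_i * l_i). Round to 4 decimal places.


Weighted contributions p_i * l_i:
  G: (18/48) * 4 = 72/48
  E: (20/48) * 4 = 80/48
  F: (10/48) * 5 = 50/48
Sum = (72 + 80 + 50)/48 = 202/48

L = 202/48 = 4.2083 bits/symbol


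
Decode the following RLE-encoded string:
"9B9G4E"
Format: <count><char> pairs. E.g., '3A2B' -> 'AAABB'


Expanding each <count><char> pair:
  9B -> 'BBBBBBBBB'
  9G -> 'GGGGGGGGG'
  4E -> 'EEEE'

Decoded = BBBBBBBBBGGGGGGGGGEEEE


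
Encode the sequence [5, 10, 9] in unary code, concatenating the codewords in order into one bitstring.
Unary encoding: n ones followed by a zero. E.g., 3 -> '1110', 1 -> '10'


Encode each number as n ones followed by a terminating 0:
  5 -> 111110 (6 bits)
  10 -> 11111111110 (11 bits)
  9 -> 1111111110 (10 bits)
Total length = 6 + 11 + 10 = 27 bits.

Unary([5, 10, 9]) = 111110111111111101111111110 (27 bits)


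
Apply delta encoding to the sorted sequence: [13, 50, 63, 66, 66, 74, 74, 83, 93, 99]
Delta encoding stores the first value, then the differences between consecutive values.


First value: 13
Deltas:
  50 - 13 = 37
  63 - 50 = 13
  66 - 63 = 3
  66 - 66 = 0
  74 - 66 = 8
  74 - 74 = 0
  83 - 74 = 9
  93 - 83 = 10
  99 - 93 = 6


Delta encoded: [13, 37, 13, 3, 0, 8, 0, 9, 10, 6]


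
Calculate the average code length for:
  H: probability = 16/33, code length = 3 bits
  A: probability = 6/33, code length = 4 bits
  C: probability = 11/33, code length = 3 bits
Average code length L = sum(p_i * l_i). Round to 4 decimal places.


Weighted contributions p_i * l_i:
  H: (16/33) * 3 = 48/33
  A: (6/33) * 4 = 24/33
  C: (11/33) * 3 = 33/33
Sum = (48 + 24 + 33)/33 = 105/33

L = 105/33 = 3.1818 bits/symbol


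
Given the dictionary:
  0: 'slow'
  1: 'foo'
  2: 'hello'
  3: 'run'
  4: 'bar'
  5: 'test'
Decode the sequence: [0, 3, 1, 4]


Look up each index in the dictionary:
  0 -> 'slow'
  3 -> 'run'
  1 -> 'foo'
  4 -> 'bar'

Decoded: "slow run foo bar"


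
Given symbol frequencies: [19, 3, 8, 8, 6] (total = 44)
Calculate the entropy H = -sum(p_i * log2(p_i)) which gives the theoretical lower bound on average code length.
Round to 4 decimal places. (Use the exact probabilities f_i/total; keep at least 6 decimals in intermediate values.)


Per-symbol terms -p_i * log2(p_i) with p_i = f_i/44:
  p = 19/44 = 0.431818: log2(p) = -1.211504, -p*log2(p) = 0.523149
  p = 3/44 = 0.068182: log2(p) = -3.874469, -p*log2(p) = 0.264168
  p = 8/44 = 0.181818: log2(p) = -2.459432, -p*log2(p) = 0.447169
  p = 8/44 = 0.181818: log2(p) = -2.459432, -p*log2(p) = 0.447169
  p = 6/44 = 0.136364: log2(p) = -2.874469, -p*log2(p) = 0.391973
H = 0.523149 + 0.264168 + 0.447169 + 0.447169 + 0.391973 = 2.073628

H = 2.0736 bits/symbol


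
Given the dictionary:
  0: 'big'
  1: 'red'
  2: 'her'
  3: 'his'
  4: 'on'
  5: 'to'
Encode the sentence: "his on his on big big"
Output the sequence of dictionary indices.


Look up each word in the dictionary:
  'his' -> 3
  'on' -> 4
  'his' -> 3
  'on' -> 4
  'big' -> 0
  'big' -> 0

Encoded: [3, 4, 3, 4, 0, 0]


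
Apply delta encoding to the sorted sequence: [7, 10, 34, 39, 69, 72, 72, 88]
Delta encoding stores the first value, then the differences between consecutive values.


First value: 7
Deltas:
  10 - 7 = 3
  34 - 10 = 24
  39 - 34 = 5
  69 - 39 = 30
  72 - 69 = 3
  72 - 72 = 0
  88 - 72 = 16


Delta encoded: [7, 3, 24, 5, 30, 3, 0, 16]


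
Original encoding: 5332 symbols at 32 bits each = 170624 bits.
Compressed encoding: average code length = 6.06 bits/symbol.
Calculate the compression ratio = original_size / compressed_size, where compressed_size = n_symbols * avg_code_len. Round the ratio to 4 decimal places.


original_size = n_symbols * orig_bits = 5332 * 32 = 170624 bits
compressed_size = n_symbols * avg_code_len = 5332 * 6.06 = 32311.92 bits
ratio = original_size / compressed_size = 170624 / 32311.92 = 5.2805

Compression ratio = 5.2805


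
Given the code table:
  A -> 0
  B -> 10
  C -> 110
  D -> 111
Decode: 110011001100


Decoding:
110 -> C
0 -> A
110 -> C
0 -> A
110 -> C
0 -> A


Result: CACACA


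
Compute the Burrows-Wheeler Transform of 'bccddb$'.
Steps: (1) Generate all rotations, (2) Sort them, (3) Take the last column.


Rotations (sorted):
  0: $bccddb -> last char: b
  1: b$bccdd -> last char: d
  2: bccddb$ -> last char: $
  3: ccddb$b -> last char: b
  4: cddb$bc -> last char: c
  5: db$bccd -> last char: d
  6: ddb$bcc -> last char: c


BWT = bd$bcdc


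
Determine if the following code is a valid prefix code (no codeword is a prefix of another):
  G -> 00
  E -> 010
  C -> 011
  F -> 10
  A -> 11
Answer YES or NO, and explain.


Checking each pair (does one codeword prefix another?):
  G='00' vs E='010': no prefix
  G='00' vs C='011': no prefix
  G='00' vs F='10': no prefix
  G='00' vs A='11': no prefix
  E='010' vs G='00': no prefix
  E='010' vs C='011': no prefix
  E='010' vs F='10': no prefix
  E='010' vs A='11': no prefix
  C='011' vs G='00': no prefix
  C='011' vs E='010': no prefix
  C='011' vs F='10': no prefix
  C='011' vs A='11': no prefix
  F='10' vs G='00': no prefix
  F='10' vs E='010': no prefix
  F='10' vs C='011': no prefix
  F='10' vs A='11': no prefix
  A='11' vs G='00': no prefix
  A='11' vs E='010': no prefix
  A='11' vs C='011': no prefix
  A='11' vs F='10': no prefix
No violation found over all pairs.

YES -- this is a valid prefix code. No codeword is a prefix of any other codeword.


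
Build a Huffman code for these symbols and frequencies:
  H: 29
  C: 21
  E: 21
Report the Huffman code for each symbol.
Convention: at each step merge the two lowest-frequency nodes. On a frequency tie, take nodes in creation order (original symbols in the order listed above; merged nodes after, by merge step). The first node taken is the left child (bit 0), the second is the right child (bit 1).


Huffman tree construction:
Step 1: Merge C(21) + E(21) = 42
Step 2: Merge H(29) + (C+E)(42) = 71
Read each symbol's code off the tree from the root (left child = 0, right child = 1).

Codes:
  H: 0 (length 1)
  C: 10 (length 2)
  E: 11 (length 2)
Average code length: 113/71 = 1.5915 bits/symbol


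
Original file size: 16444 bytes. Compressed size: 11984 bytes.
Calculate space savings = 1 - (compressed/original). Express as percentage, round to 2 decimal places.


ratio = compressed/original = 11984/16444 = 0.728776
savings = 1 - ratio = 1 - 0.728776 = 0.271224
as a percentage: 0.271224 * 100 = 27.12%

Space savings = 1 - 11984/16444 = 27.12%


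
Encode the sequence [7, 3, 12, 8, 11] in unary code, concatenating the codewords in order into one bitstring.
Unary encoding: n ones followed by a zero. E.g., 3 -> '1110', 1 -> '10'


Encode each number as n ones followed by a terminating 0:
  7 -> 11111110 (8 bits)
  3 -> 1110 (4 bits)
  12 -> 1111111111110 (13 bits)
  8 -> 111111110 (9 bits)
  11 -> 111111111110 (12 bits)
Total length = 8 + 4 + 13 + 9 + 12 = 46 bits.

Unary([7, 3, 12, 8, 11]) = 1111111011101111111111110111111110111111111110 (46 bits)


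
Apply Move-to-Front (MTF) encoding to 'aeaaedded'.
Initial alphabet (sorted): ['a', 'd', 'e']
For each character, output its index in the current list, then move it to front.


MTF encoding:
'a': index 0 in ['a', 'd', 'e'] -> ['a', 'd', 'e']
'e': index 2 in ['a', 'd', 'e'] -> ['e', 'a', 'd']
'a': index 1 in ['e', 'a', 'd'] -> ['a', 'e', 'd']
'a': index 0 in ['a', 'e', 'd'] -> ['a', 'e', 'd']
'e': index 1 in ['a', 'e', 'd'] -> ['e', 'a', 'd']
'd': index 2 in ['e', 'a', 'd'] -> ['d', 'e', 'a']
'd': index 0 in ['d', 'e', 'a'] -> ['d', 'e', 'a']
'e': index 1 in ['d', 'e', 'a'] -> ['e', 'd', 'a']
'd': index 1 in ['e', 'd', 'a'] -> ['d', 'e', 'a']


Output: [0, 2, 1, 0, 1, 2, 0, 1, 1]


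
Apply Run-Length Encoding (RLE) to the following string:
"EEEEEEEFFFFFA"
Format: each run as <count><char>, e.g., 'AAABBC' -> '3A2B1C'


Scanning runs left to right:
  i=0: run of 'E' x 7 -> '7E'
  i=7: run of 'F' x 5 -> '5F'
  i=12: run of 'A' x 1 -> '1A'

RLE = 7E5F1A


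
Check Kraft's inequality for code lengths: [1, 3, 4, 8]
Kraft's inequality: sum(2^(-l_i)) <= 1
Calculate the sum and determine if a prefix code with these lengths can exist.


Sum = 2^(-1) + 2^(-3) + 2^(-4) + 2^(-8)
    = 0.5 + 0.125 + 0.0625 + 0.00390625
    = 177/256 = 0.69140625
Since 0.69140625 <= 1, Kraft's inequality IS satisfied.
A prefix code with these lengths CAN exist.

Kraft sum = 0.69140625. Satisfied.


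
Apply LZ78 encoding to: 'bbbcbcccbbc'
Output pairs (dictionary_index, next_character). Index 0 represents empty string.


LZ78 encoding steps:
Dictionary: {0: ''}
Step 1: w='' (idx 0), next='b' -> output (0, 'b'), add 'b' as idx 1
Step 2: w='b' (idx 1), next='b' -> output (1, 'b'), add 'bb' as idx 2
Step 3: w='' (idx 0), next='c' -> output (0, 'c'), add 'c' as idx 3
Step 4: w='b' (idx 1), next='c' -> output (1, 'c'), add 'bc' as idx 4
Step 5: w='c' (idx 3), next='c' -> output (3, 'c'), add 'cc' as idx 5
Step 6: w='bb' (idx 2), next='c' -> output (2, 'c'), add 'bbc' as idx 6


Encoded: [(0, 'b'), (1, 'b'), (0, 'c'), (1, 'c'), (3, 'c'), (2, 'c')]


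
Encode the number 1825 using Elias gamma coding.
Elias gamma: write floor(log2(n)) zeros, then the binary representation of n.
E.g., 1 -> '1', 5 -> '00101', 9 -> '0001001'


num_bits = floor(log2(1825)) + 1 = 11
leading_zeros = num_bits - 1 = 10
binary(1825) = 11100100001

Elias gamma(1825) = '0000000000' + '11100100001' = 000000000011100100001 (21 bits)


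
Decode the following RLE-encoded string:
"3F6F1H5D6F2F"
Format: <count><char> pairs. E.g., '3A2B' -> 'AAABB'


Expanding each <count><char> pair:
  3F -> 'FFF'
  6F -> 'FFFFFF'
  1H -> 'H'
  5D -> 'DDDDD'
  6F -> 'FFFFFF'
  2F -> 'FF'

Decoded = FFFFFFFFFHDDDDDFFFFFFFF


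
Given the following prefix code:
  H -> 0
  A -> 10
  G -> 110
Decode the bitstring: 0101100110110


Decoding step by step:
Bits 0 -> H
Bits 10 -> A
Bits 110 -> G
Bits 0 -> H
Bits 110 -> G
Bits 110 -> G


Decoded message: HAGHGG


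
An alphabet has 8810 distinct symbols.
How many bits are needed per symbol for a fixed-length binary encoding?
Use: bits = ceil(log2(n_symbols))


log2(8810) = 13.1049
Bracket: 2^13 = 8192 < 8810 <= 2^14 = 16384
So ceil(log2(8810)) = 14

bits = ceil(log2(8810)) = ceil(13.1049) = 14 bits


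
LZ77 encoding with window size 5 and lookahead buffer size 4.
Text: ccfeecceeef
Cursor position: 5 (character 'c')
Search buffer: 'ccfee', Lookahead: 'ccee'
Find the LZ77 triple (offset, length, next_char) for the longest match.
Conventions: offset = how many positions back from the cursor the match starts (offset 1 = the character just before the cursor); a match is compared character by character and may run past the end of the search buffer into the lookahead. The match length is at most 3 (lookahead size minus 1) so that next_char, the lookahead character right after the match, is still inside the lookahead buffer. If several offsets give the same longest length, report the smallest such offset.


Try each offset into the search buffer:
  offset=1 (pos 4, char 'e'): match length 0
  offset=2 (pos 3, char 'e'): match length 0
  offset=3 (pos 2, char 'f'): match length 0
  offset=4 (pos 1, char 'c'): match length 1
  offset=5 (pos 0, char 'c'): match length 2
Longest match has length 2 at offset 5.
next_char = character at position 5 + 2 = 7 -> 'e'

Best match: offset=5, length=2 (matching 'cc' starting at position 0)
LZ77 triple: (5, 2, 'e')


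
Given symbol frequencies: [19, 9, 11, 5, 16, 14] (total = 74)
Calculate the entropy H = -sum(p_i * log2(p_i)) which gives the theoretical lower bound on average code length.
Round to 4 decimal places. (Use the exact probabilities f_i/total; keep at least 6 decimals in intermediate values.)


Per-symbol terms -p_i * log2(p_i) with p_i = f_i/74:
  p = 19/74 = 0.256757: log2(p) = -1.961526, -p*log2(p) = 0.503635
  p = 9/74 = 0.121622: log2(p) = -3.039528, -p*log2(p) = 0.369672
  p = 11/74 = 0.148649: log2(p) = -2.750022, -p*log2(p) = 0.408787
  p = 5/74 = 0.067568: log2(p) = -3.887525, -p*log2(p) = 0.262671
  p = 16/74 = 0.216216: log2(p) = -2.209453, -p*log2(p) = 0.477720
  p = 14/74 = 0.189189: log2(p) = -2.402098, -p*log2(p) = 0.454451
H = 0.503635 + 0.369672 + 0.408787 + 0.262671 + 0.477720 + 0.454451 = 2.476936

H = 2.4769 bits/symbol


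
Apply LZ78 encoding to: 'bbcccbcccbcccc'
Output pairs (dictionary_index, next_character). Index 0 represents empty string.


LZ78 encoding steps:
Dictionary: {0: ''}
Step 1: w='' (idx 0), next='b' -> output (0, 'b'), add 'b' as idx 1
Step 2: w='b' (idx 1), next='c' -> output (1, 'c'), add 'bc' as idx 2
Step 3: w='' (idx 0), next='c' -> output (0, 'c'), add 'c' as idx 3
Step 4: w='c' (idx 3), next='b' -> output (3, 'b'), add 'cb' as idx 4
Step 5: w='c' (idx 3), next='c' -> output (3, 'c'), add 'cc' as idx 5
Step 6: w='cb' (idx 4), next='c' -> output (4, 'c'), add 'cbc' as idx 6
Step 7: w='cc' (idx 5), next='c' -> output (5, 'c'), add 'ccc' as idx 7


Encoded: [(0, 'b'), (1, 'c'), (0, 'c'), (3, 'b'), (3, 'c'), (4, 'c'), (5, 'c')]


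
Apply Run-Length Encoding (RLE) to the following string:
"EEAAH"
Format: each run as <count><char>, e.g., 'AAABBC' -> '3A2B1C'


Scanning runs left to right:
  i=0: run of 'E' x 2 -> '2E'
  i=2: run of 'A' x 2 -> '2A'
  i=4: run of 'H' x 1 -> '1H'

RLE = 2E2A1H


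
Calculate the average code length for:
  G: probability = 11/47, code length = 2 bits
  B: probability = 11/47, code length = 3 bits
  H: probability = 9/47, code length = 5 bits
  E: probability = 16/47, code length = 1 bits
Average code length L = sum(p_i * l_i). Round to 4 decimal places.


Weighted contributions p_i * l_i:
  G: (11/47) * 2 = 22/47
  B: (11/47) * 3 = 33/47
  H: (9/47) * 5 = 45/47
  E: (16/47) * 1 = 16/47
Sum = (22 + 33 + 45 + 16)/47 = 116/47

L = 116/47 = 2.4681 bits/symbol


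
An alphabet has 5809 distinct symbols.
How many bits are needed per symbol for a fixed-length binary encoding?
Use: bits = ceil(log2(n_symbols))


log2(5809) = 12.5041
Bracket: 2^12 = 4096 < 5809 <= 2^13 = 8192
So ceil(log2(5809)) = 13

bits = ceil(log2(5809)) = ceil(12.5041) = 13 bits


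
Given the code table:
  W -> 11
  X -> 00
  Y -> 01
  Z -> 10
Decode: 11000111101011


Decoding:
11 -> W
00 -> X
01 -> Y
11 -> W
10 -> Z
10 -> Z
11 -> W


Result: WXYWZZW


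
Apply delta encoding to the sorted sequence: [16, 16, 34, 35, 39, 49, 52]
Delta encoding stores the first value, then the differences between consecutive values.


First value: 16
Deltas:
  16 - 16 = 0
  34 - 16 = 18
  35 - 34 = 1
  39 - 35 = 4
  49 - 39 = 10
  52 - 49 = 3


Delta encoded: [16, 0, 18, 1, 4, 10, 3]


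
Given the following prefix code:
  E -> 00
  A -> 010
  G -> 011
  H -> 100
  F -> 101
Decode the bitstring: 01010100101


Decoding step by step:
Bits 010 -> A
Bits 101 -> F
Bits 00 -> E
Bits 101 -> F


Decoded message: AFEF


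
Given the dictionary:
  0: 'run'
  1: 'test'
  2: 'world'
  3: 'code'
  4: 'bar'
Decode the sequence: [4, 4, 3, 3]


Look up each index in the dictionary:
  4 -> 'bar'
  4 -> 'bar'
  3 -> 'code'
  3 -> 'code'

Decoded: "bar bar code code"


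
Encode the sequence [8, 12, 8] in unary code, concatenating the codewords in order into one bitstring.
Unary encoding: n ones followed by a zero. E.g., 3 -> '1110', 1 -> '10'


Encode each number as n ones followed by a terminating 0:
  8 -> 111111110 (9 bits)
  12 -> 1111111111110 (13 bits)
  8 -> 111111110 (9 bits)
Total length = 9 + 13 + 9 = 31 bits.

Unary([8, 12, 8]) = 1111111101111111111110111111110 (31 bits)


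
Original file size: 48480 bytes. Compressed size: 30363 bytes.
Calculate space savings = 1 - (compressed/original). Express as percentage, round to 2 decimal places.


ratio = compressed/original = 30363/48480 = 0.6263
savings = 1 - ratio = 1 - 0.6263 = 0.3737
as a percentage: 0.3737 * 100 = 37.37%

Space savings = 1 - 30363/48480 = 37.37%


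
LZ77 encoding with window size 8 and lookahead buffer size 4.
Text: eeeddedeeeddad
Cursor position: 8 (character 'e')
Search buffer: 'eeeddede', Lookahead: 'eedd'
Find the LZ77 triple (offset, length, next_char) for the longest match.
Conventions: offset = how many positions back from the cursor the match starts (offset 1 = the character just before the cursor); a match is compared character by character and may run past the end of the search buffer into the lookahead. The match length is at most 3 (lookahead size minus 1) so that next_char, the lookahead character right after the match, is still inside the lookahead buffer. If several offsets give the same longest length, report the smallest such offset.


Try each offset into the search buffer:
  offset=1 (pos 7, char 'e'): match length 2
  offset=2 (pos 6, char 'd'): match length 0
  offset=3 (pos 5, char 'e'): match length 1
  offset=4 (pos 4, char 'd'): match length 0
  offset=5 (pos 3, char 'd'): match length 0
  offset=6 (pos 2, char 'e'): match length 1
  offset=7 (pos 1, char 'e'): match length 3
  offset=8 (pos 0, char 'e'): match length 2
Longest match has length 3 at offset 7.
next_char = character at position 8 + 3 = 11 -> 'd'

Best match: offset=7, length=3 (matching 'eed' starting at position 1)
LZ77 triple: (7, 3, 'd')


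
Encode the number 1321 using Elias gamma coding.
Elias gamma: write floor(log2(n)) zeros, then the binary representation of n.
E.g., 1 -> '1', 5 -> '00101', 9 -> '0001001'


num_bits = floor(log2(1321)) + 1 = 11
leading_zeros = num_bits - 1 = 10
binary(1321) = 10100101001

Elias gamma(1321) = '0000000000' + '10100101001' = 000000000010100101001 (21 bits)


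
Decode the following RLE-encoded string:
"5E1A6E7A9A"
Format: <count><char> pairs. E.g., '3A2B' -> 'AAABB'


Expanding each <count><char> pair:
  5E -> 'EEEEE'
  1A -> 'A'
  6E -> 'EEEEEE'
  7A -> 'AAAAAAA'
  9A -> 'AAAAAAAAA'

Decoded = EEEEEAEEEEEEAAAAAAAAAAAAAAAA


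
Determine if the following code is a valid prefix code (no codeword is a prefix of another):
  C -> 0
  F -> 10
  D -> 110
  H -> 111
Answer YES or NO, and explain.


Checking each pair (does one codeword prefix another?):
  C='0' vs F='10': no prefix
  C='0' vs D='110': no prefix
  C='0' vs H='111': no prefix
  F='10' vs C='0': no prefix
  F='10' vs D='110': no prefix
  F='10' vs H='111': no prefix
  D='110' vs C='0': no prefix
  D='110' vs F='10': no prefix
  D='110' vs H='111': no prefix
  H='111' vs C='0': no prefix
  H='111' vs F='10': no prefix
  H='111' vs D='110': no prefix
No violation found over all pairs.

YES -- this is a valid prefix code. No codeword is a prefix of any other codeword.


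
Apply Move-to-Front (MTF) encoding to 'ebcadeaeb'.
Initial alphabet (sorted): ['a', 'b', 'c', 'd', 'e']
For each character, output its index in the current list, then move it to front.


MTF encoding:
'e': index 4 in ['a', 'b', 'c', 'd', 'e'] -> ['e', 'a', 'b', 'c', 'd']
'b': index 2 in ['e', 'a', 'b', 'c', 'd'] -> ['b', 'e', 'a', 'c', 'd']
'c': index 3 in ['b', 'e', 'a', 'c', 'd'] -> ['c', 'b', 'e', 'a', 'd']
'a': index 3 in ['c', 'b', 'e', 'a', 'd'] -> ['a', 'c', 'b', 'e', 'd']
'd': index 4 in ['a', 'c', 'b', 'e', 'd'] -> ['d', 'a', 'c', 'b', 'e']
'e': index 4 in ['d', 'a', 'c', 'b', 'e'] -> ['e', 'd', 'a', 'c', 'b']
'a': index 2 in ['e', 'd', 'a', 'c', 'b'] -> ['a', 'e', 'd', 'c', 'b']
'e': index 1 in ['a', 'e', 'd', 'c', 'b'] -> ['e', 'a', 'd', 'c', 'b']
'b': index 4 in ['e', 'a', 'd', 'c', 'b'] -> ['b', 'e', 'a', 'd', 'c']


Output: [4, 2, 3, 3, 4, 4, 2, 1, 4]


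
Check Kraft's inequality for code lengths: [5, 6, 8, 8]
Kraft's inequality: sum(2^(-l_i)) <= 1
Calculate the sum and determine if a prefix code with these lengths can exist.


Sum = 2^(-5) + 2^(-6) + 2^(-8) + 2^(-8)
    = 0.03125 + 0.015625 + 0.00390625 + 0.00390625
    = 14/256 = 0.0546875
Since 0.0546875 <= 1, Kraft's inequality IS satisfied.
A prefix code with these lengths CAN exist.

Kraft sum = 0.0546875. Satisfied.


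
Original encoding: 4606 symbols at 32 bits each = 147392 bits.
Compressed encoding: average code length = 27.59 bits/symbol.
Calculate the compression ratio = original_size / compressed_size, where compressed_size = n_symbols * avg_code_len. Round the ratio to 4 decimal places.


original_size = n_symbols * orig_bits = 4606 * 32 = 147392 bits
compressed_size = n_symbols * avg_code_len = 4606 * 27.59 = 127079.54 bits
ratio = original_size / compressed_size = 147392 / 127079.54 = 1.1598

Compression ratio = 1.1598


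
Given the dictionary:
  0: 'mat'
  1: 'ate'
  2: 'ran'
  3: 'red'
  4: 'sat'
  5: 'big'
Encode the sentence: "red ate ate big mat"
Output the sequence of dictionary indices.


Look up each word in the dictionary:
  'red' -> 3
  'ate' -> 1
  'ate' -> 1
  'big' -> 5
  'mat' -> 0

Encoded: [3, 1, 1, 5, 0]


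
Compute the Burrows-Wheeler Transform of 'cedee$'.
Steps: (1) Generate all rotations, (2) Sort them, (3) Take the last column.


Rotations (sorted):
  0: $cedee -> last char: e
  1: cedee$ -> last char: $
  2: dee$ce -> last char: e
  3: e$cede -> last char: e
  4: edee$c -> last char: c
  5: ee$ced -> last char: d


BWT = e$eecd


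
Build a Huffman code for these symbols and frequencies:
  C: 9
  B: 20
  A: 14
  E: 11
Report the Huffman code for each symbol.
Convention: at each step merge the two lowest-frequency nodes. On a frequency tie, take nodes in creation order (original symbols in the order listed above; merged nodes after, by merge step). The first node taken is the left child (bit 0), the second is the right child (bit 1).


Huffman tree construction:
Step 1: Merge C(9) + E(11) = 20
Step 2: Merge A(14) + B(20) = 34
Step 3: Merge (C+E)(20) + (A+B)(34) = 54
Read each symbol's code off the tree from the root (left child = 0, right child = 1).

Codes:
  C: 00 (length 2)
  B: 11 (length 2)
  A: 10 (length 2)
  E: 01 (length 2)
Average code length: 108/54 = 2.0000 bits/symbol


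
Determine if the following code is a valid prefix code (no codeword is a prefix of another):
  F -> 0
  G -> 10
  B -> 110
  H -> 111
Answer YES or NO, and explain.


Checking each pair (does one codeword prefix another?):
  F='0' vs G='10': no prefix
  F='0' vs B='110': no prefix
  F='0' vs H='111': no prefix
  G='10' vs F='0': no prefix
  G='10' vs B='110': no prefix
  G='10' vs H='111': no prefix
  B='110' vs F='0': no prefix
  B='110' vs G='10': no prefix
  B='110' vs H='111': no prefix
  H='111' vs F='0': no prefix
  H='111' vs G='10': no prefix
  H='111' vs B='110': no prefix
No violation found over all pairs.

YES -- this is a valid prefix code. No codeword is a prefix of any other codeword.


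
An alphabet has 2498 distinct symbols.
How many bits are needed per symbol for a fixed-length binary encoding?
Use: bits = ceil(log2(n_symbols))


log2(2498) = 11.2866
Bracket: 2^11 = 2048 < 2498 <= 2^12 = 4096
So ceil(log2(2498)) = 12

bits = ceil(log2(2498)) = ceil(11.2866) = 12 bits


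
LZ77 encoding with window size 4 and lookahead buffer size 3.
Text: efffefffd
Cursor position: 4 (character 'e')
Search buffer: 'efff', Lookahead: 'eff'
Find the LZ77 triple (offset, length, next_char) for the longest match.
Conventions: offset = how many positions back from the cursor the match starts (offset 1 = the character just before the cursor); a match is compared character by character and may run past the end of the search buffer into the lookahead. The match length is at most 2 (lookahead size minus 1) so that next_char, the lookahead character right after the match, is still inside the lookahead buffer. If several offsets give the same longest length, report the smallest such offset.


Try each offset into the search buffer:
  offset=1 (pos 3, char 'f'): match length 0
  offset=2 (pos 2, char 'f'): match length 0
  offset=3 (pos 1, char 'f'): match length 0
  offset=4 (pos 0, char 'e'): match length 2
Longest match has length 2 at offset 4.
next_char = character at position 4 + 2 = 6 -> 'f'

Best match: offset=4, length=2 (matching 'ef' starting at position 0)
LZ77 triple: (4, 2, 'f')


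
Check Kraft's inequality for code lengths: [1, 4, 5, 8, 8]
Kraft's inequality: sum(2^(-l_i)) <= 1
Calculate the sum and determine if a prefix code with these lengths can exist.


Sum = 2^(-1) + 2^(-4) + 2^(-5) + 2^(-8) + 2^(-8)
    = 0.5 + 0.0625 + 0.03125 + 0.00390625 + 0.00390625
    = 154/256 = 0.6015625
Since 0.6015625 <= 1, Kraft's inequality IS satisfied.
A prefix code with these lengths CAN exist.

Kraft sum = 0.6015625. Satisfied.


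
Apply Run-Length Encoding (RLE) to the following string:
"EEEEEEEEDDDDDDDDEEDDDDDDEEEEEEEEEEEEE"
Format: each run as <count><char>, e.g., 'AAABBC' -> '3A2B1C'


Scanning runs left to right:
  i=0: run of 'E' x 8 -> '8E'
  i=8: run of 'D' x 8 -> '8D'
  i=16: run of 'E' x 2 -> '2E'
  i=18: run of 'D' x 6 -> '6D'
  i=24: run of 'E' x 13 -> '13E'

RLE = 8E8D2E6D13E


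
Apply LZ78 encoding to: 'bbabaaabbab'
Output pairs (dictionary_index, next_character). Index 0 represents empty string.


LZ78 encoding steps:
Dictionary: {0: ''}
Step 1: w='' (idx 0), next='b' -> output (0, 'b'), add 'b' as idx 1
Step 2: w='b' (idx 1), next='a' -> output (1, 'a'), add 'ba' as idx 2
Step 3: w='ba' (idx 2), next='a' -> output (2, 'a'), add 'baa' as idx 3
Step 4: w='' (idx 0), next='a' -> output (0, 'a'), add 'a' as idx 4
Step 5: w='b' (idx 1), next='b' -> output (1, 'b'), add 'bb' as idx 5
Step 6: w='a' (idx 4), next='b' -> output (4, 'b'), add 'ab' as idx 6


Encoded: [(0, 'b'), (1, 'a'), (2, 'a'), (0, 'a'), (1, 'b'), (4, 'b')]


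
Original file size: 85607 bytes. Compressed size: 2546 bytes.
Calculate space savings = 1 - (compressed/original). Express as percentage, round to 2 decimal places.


ratio = compressed/original = 2546/85607 = 0.029741
savings = 1 - ratio = 1 - 0.029741 = 0.970259
as a percentage: 0.970259 * 100 = 97.03%

Space savings = 1 - 2546/85607 = 97.03%


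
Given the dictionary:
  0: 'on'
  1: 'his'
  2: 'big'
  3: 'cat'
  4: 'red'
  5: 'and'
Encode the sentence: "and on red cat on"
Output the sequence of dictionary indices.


Look up each word in the dictionary:
  'and' -> 5
  'on' -> 0
  'red' -> 4
  'cat' -> 3
  'on' -> 0

Encoded: [5, 0, 4, 3, 0]


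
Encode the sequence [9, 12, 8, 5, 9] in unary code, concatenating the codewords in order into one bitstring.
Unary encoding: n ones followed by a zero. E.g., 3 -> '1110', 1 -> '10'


Encode each number as n ones followed by a terminating 0:
  9 -> 1111111110 (10 bits)
  12 -> 1111111111110 (13 bits)
  8 -> 111111110 (9 bits)
  5 -> 111110 (6 bits)
  9 -> 1111111110 (10 bits)
Total length = 10 + 13 + 9 + 6 + 10 = 48 bits.

Unary([9, 12, 8, 5, 9]) = 111111111011111111111101111111101111101111111110 (48 bits)


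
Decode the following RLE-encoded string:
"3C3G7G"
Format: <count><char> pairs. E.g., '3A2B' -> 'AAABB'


Expanding each <count><char> pair:
  3C -> 'CCC'
  3G -> 'GGG'
  7G -> 'GGGGGGG'

Decoded = CCCGGGGGGGGGG


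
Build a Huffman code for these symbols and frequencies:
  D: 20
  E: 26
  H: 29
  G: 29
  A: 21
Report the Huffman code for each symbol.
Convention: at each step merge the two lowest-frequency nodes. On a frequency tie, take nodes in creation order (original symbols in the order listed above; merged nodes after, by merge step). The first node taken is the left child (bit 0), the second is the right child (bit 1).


Huffman tree construction:
Step 1: Merge D(20) + A(21) = 41
Step 2: Merge E(26) + H(29) = 55
Step 3: Merge G(29) + (D+A)(41) = 70
Step 4: Merge (E+H)(55) + (G+(D+A))(70) = 125
Read each symbol's code off the tree from the root (left child = 0, right child = 1).

Codes:
  D: 110 (length 3)
  E: 00 (length 2)
  H: 01 (length 2)
  G: 10 (length 2)
  A: 111 (length 3)
Average code length: 291/125 = 2.3280 bits/symbol
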